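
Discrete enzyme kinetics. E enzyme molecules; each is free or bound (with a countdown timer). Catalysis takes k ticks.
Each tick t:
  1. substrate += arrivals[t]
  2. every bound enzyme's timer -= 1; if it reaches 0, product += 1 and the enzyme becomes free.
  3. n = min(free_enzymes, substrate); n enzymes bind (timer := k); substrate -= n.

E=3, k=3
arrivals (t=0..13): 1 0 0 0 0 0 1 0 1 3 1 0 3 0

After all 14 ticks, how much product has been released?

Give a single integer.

t=0: arr=1 -> substrate=0 bound=1 product=0
t=1: arr=0 -> substrate=0 bound=1 product=0
t=2: arr=0 -> substrate=0 bound=1 product=0
t=3: arr=0 -> substrate=0 bound=0 product=1
t=4: arr=0 -> substrate=0 bound=0 product=1
t=5: arr=0 -> substrate=0 bound=0 product=1
t=6: arr=1 -> substrate=0 bound=1 product=1
t=7: arr=0 -> substrate=0 bound=1 product=1
t=8: arr=1 -> substrate=0 bound=2 product=1
t=9: arr=3 -> substrate=1 bound=3 product=2
t=10: arr=1 -> substrate=2 bound=3 product=2
t=11: arr=0 -> substrate=1 bound=3 product=3
t=12: arr=3 -> substrate=2 bound=3 product=5
t=13: arr=0 -> substrate=2 bound=3 product=5

Answer: 5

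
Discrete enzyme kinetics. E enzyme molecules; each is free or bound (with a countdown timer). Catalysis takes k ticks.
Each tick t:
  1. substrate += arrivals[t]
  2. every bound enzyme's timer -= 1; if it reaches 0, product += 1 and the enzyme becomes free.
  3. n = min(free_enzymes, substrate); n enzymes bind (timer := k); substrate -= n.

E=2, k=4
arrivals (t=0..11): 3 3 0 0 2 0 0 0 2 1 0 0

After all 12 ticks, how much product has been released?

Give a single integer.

t=0: arr=3 -> substrate=1 bound=2 product=0
t=1: arr=3 -> substrate=4 bound=2 product=0
t=2: arr=0 -> substrate=4 bound=2 product=0
t=3: arr=0 -> substrate=4 bound=2 product=0
t=4: arr=2 -> substrate=4 bound=2 product=2
t=5: arr=0 -> substrate=4 bound=2 product=2
t=6: arr=0 -> substrate=4 bound=2 product=2
t=7: arr=0 -> substrate=4 bound=2 product=2
t=8: arr=2 -> substrate=4 bound=2 product=4
t=9: arr=1 -> substrate=5 bound=2 product=4
t=10: arr=0 -> substrate=5 bound=2 product=4
t=11: arr=0 -> substrate=5 bound=2 product=4

Answer: 4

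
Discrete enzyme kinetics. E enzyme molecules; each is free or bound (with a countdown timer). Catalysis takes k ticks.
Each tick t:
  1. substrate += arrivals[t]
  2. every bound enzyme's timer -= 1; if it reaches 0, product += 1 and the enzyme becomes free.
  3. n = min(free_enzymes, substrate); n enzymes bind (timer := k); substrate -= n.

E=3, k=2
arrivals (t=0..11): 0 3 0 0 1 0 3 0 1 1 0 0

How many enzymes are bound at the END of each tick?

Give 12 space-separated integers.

Answer: 0 3 3 0 1 1 3 3 1 2 1 0

Derivation:
t=0: arr=0 -> substrate=0 bound=0 product=0
t=1: arr=3 -> substrate=0 bound=3 product=0
t=2: arr=0 -> substrate=0 bound=3 product=0
t=3: arr=0 -> substrate=0 bound=0 product=3
t=4: arr=1 -> substrate=0 bound=1 product=3
t=5: arr=0 -> substrate=0 bound=1 product=3
t=6: arr=3 -> substrate=0 bound=3 product=4
t=7: arr=0 -> substrate=0 bound=3 product=4
t=8: arr=1 -> substrate=0 bound=1 product=7
t=9: arr=1 -> substrate=0 bound=2 product=7
t=10: arr=0 -> substrate=0 bound=1 product=8
t=11: arr=0 -> substrate=0 bound=0 product=9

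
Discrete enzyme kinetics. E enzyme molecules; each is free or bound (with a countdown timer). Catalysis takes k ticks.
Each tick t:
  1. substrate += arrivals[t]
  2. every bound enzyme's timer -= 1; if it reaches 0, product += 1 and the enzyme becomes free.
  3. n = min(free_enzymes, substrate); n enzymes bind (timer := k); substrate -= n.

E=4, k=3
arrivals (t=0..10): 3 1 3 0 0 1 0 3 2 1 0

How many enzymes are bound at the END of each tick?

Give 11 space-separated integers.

t=0: arr=3 -> substrate=0 bound=3 product=0
t=1: arr=1 -> substrate=0 bound=4 product=0
t=2: arr=3 -> substrate=3 bound=4 product=0
t=3: arr=0 -> substrate=0 bound=4 product=3
t=4: arr=0 -> substrate=0 bound=3 product=4
t=5: arr=1 -> substrate=0 bound=4 product=4
t=6: arr=0 -> substrate=0 bound=1 product=7
t=7: arr=3 -> substrate=0 bound=4 product=7
t=8: arr=2 -> substrate=1 bound=4 product=8
t=9: arr=1 -> substrate=2 bound=4 product=8
t=10: arr=0 -> substrate=0 bound=3 product=11

Answer: 3 4 4 4 3 4 1 4 4 4 3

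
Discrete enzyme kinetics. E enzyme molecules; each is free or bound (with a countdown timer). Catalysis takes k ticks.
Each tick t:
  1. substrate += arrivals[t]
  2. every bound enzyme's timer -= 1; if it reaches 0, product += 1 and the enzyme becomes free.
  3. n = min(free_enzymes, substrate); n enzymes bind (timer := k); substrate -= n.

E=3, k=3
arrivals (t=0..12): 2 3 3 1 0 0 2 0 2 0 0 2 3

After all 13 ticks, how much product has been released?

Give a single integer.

Answer: 11

Derivation:
t=0: arr=2 -> substrate=0 bound=2 product=0
t=1: arr=3 -> substrate=2 bound=3 product=0
t=2: arr=3 -> substrate=5 bound=3 product=0
t=3: arr=1 -> substrate=4 bound=3 product=2
t=4: arr=0 -> substrate=3 bound=3 product=3
t=5: arr=0 -> substrate=3 bound=3 product=3
t=6: arr=2 -> substrate=3 bound=3 product=5
t=7: arr=0 -> substrate=2 bound=3 product=6
t=8: arr=2 -> substrate=4 bound=3 product=6
t=9: arr=0 -> substrate=2 bound=3 product=8
t=10: arr=0 -> substrate=1 bound=3 product=9
t=11: arr=2 -> substrate=3 bound=3 product=9
t=12: arr=3 -> substrate=4 bound=3 product=11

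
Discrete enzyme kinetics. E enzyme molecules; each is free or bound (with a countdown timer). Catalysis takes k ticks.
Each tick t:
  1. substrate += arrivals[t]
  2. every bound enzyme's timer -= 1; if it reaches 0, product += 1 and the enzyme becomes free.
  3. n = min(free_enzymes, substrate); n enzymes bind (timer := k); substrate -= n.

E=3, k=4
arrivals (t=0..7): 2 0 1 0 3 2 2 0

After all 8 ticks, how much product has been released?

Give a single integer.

Answer: 3

Derivation:
t=0: arr=2 -> substrate=0 bound=2 product=0
t=1: arr=0 -> substrate=0 bound=2 product=0
t=2: arr=1 -> substrate=0 bound=3 product=0
t=3: arr=0 -> substrate=0 bound=3 product=0
t=4: arr=3 -> substrate=1 bound=3 product=2
t=5: arr=2 -> substrate=3 bound=3 product=2
t=6: arr=2 -> substrate=4 bound=3 product=3
t=7: arr=0 -> substrate=4 bound=3 product=3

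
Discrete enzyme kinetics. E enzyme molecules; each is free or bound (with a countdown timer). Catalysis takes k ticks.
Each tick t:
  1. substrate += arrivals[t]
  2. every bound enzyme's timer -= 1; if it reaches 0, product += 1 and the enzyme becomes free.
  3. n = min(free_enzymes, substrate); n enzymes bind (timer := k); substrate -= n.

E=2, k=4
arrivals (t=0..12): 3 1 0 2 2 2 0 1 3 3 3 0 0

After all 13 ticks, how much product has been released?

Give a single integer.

Answer: 6

Derivation:
t=0: arr=3 -> substrate=1 bound=2 product=0
t=1: arr=1 -> substrate=2 bound=2 product=0
t=2: arr=0 -> substrate=2 bound=2 product=0
t=3: arr=2 -> substrate=4 bound=2 product=0
t=4: arr=2 -> substrate=4 bound=2 product=2
t=5: arr=2 -> substrate=6 bound=2 product=2
t=6: arr=0 -> substrate=6 bound=2 product=2
t=7: arr=1 -> substrate=7 bound=2 product=2
t=8: arr=3 -> substrate=8 bound=2 product=4
t=9: arr=3 -> substrate=11 bound=2 product=4
t=10: arr=3 -> substrate=14 bound=2 product=4
t=11: arr=0 -> substrate=14 bound=2 product=4
t=12: arr=0 -> substrate=12 bound=2 product=6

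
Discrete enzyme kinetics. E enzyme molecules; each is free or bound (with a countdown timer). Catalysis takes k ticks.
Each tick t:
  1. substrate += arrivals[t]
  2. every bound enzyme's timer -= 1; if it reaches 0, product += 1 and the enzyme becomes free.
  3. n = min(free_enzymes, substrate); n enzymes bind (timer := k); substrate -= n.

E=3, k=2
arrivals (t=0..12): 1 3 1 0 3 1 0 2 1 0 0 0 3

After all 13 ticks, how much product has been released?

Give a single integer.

Answer: 12

Derivation:
t=0: arr=1 -> substrate=0 bound=1 product=0
t=1: arr=3 -> substrate=1 bound=3 product=0
t=2: arr=1 -> substrate=1 bound=3 product=1
t=3: arr=0 -> substrate=0 bound=2 product=3
t=4: arr=3 -> substrate=1 bound=3 product=4
t=5: arr=1 -> substrate=1 bound=3 product=5
t=6: arr=0 -> substrate=0 bound=2 product=7
t=7: arr=2 -> substrate=0 bound=3 product=8
t=8: arr=1 -> substrate=0 bound=3 product=9
t=9: arr=0 -> substrate=0 bound=1 product=11
t=10: arr=0 -> substrate=0 bound=0 product=12
t=11: arr=0 -> substrate=0 bound=0 product=12
t=12: arr=3 -> substrate=0 bound=3 product=12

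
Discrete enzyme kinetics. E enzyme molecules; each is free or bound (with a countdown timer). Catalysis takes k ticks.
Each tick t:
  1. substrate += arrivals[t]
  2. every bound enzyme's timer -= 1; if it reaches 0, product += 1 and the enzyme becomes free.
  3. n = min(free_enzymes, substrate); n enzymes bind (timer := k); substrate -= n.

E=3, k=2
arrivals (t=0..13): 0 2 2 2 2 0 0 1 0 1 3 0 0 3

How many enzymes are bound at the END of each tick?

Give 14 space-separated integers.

t=0: arr=0 -> substrate=0 bound=0 product=0
t=1: arr=2 -> substrate=0 bound=2 product=0
t=2: arr=2 -> substrate=1 bound=3 product=0
t=3: arr=2 -> substrate=1 bound=3 product=2
t=4: arr=2 -> substrate=2 bound=3 product=3
t=5: arr=0 -> substrate=0 bound=3 product=5
t=6: arr=0 -> substrate=0 bound=2 product=6
t=7: arr=1 -> substrate=0 bound=1 product=8
t=8: arr=0 -> substrate=0 bound=1 product=8
t=9: arr=1 -> substrate=0 bound=1 product=9
t=10: arr=3 -> substrate=1 bound=3 product=9
t=11: arr=0 -> substrate=0 bound=3 product=10
t=12: arr=0 -> substrate=0 bound=1 product=12
t=13: arr=3 -> substrate=0 bound=3 product=13

Answer: 0 2 3 3 3 3 2 1 1 1 3 3 1 3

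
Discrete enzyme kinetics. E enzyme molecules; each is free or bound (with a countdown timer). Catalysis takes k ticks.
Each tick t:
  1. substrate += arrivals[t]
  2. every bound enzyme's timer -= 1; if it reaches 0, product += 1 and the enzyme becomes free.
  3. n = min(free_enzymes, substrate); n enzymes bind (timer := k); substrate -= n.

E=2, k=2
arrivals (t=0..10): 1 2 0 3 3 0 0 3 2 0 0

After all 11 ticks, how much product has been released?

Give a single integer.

Answer: 9

Derivation:
t=0: arr=1 -> substrate=0 bound=1 product=0
t=1: arr=2 -> substrate=1 bound=2 product=0
t=2: arr=0 -> substrate=0 bound=2 product=1
t=3: arr=3 -> substrate=2 bound=2 product=2
t=4: arr=3 -> substrate=4 bound=2 product=3
t=5: arr=0 -> substrate=3 bound=2 product=4
t=6: arr=0 -> substrate=2 bound=2 product=5
t=7: arr=3 -> substrate=4 bound=2 product=6
t=8: arr=2 -> substrate=5 bound=2 product=7
t=9: arr=0 -> substrate=4 bound=2 product=8
t=10: arr=0 -> substrate=3 bound=2 product=9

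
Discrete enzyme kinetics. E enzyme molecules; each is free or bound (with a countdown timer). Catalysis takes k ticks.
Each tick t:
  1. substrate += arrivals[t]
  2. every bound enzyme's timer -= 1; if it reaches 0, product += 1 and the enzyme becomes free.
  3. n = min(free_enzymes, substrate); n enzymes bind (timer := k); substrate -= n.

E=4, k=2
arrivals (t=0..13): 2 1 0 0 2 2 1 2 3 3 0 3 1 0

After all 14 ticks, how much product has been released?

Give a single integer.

Answer: 18

Derivation:
t=0: arr=2 -> substrate=0 bound=2 product=0
t=1: arr=1 -> substrate=0 bound=3 product=0
t=2: arr=0 -> substrate=0 bound=1 product=2
t=3: arr=0 -> substrate=0 bound=0 product=3
t=4: arr=2 -> substrate=0 bound=2 product=3
t=5: arr=2 -> substrate=0 bound=4 product=3
t=6: arr=1 -> substrate=0 bound=3 product=5
t=7: arr=2 -> substrate=0 bound=3 product=7
t=8: arr=3 -> substrate=1 bound=4 product=8
t=9: arr=3 -> substrate=2 bound=4 product=10
t=10: arr=0 -> substrate=0 bound=4 product=12
t=11: arr=3 -> substrate=1 bound=4 product=14
t=12: arr=1 -> substrate=0 bound=4 product=16
t=13: arr=0 -> substrate=0 bound=2 product=18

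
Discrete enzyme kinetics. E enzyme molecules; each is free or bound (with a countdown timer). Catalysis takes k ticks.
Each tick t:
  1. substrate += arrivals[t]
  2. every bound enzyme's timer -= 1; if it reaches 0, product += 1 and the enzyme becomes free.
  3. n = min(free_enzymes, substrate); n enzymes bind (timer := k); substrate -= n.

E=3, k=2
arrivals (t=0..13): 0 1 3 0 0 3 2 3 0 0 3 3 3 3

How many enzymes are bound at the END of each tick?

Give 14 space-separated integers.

t=0: arr=0 -> substrate=0 bound=0 product=0
t=1: arr=1 -> substrate=0 bound=1 product=0
t=2: arr=3 -> substrate=1 bound=3 product=0
t=3: arr=0 -> substrate=0 bound=3 product=1
t=4: arr=0 -> substrate=0 bound=1 product=3
t=5: arr=3 -> substrate=0 bound=3 product=4
t=6: arr=2 -> substrate=2 bound=3 product=4
t=7: arr=3 -> substrate=2 bound=3 product=7
t=8: arr=0 -> substrate=2 bound=3 product=7
t=9: arr=0 -> substrate=0 bound=2 product=10
t=10: arr=3 -> substrate=2 bound=3 product=10
t=11: arr=3 -> substrate=3 bound=3 product=12
t=12: arr=3 -> substrate=5 bound=3 product=13
t=13: arr=3 -> substrate=6 bound=3 product=15

Answer: 0 1 3 3 1 3 3 3 3 2 3 3 3 3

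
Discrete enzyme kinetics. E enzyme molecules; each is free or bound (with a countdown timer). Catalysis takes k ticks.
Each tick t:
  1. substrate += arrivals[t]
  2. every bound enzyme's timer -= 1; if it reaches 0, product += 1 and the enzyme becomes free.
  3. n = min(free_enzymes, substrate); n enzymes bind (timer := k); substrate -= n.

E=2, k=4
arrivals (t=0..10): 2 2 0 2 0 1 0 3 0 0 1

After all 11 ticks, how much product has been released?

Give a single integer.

t=0: arr=2 -> substrate=0 bound=2 product=0
t=1: arr=2 -> substrate=2 bound=2 product=0
t=2: arr=0 -> substrate=2 bound=2 product=0
t=3: arr=2 -> substrate=4 bound=2 product=0
t=4: arr=0 -> substrate=2 bound=2 product=2
t=5: arr=1 -> substrate=3 bound=2 product=2
t=6: arr=0 -> substrate=3 bound=2 product=2
t=7: arr=3 -> substrate=6 bound=2 product=2
t=8: arr=0 -> substrate=4 bound=2 product=4
t=9: arr=0 -> substrate=4 bound=2 product=4
t=10: arr=1 -> substrate=5 bound=2 product=4

Answer: 4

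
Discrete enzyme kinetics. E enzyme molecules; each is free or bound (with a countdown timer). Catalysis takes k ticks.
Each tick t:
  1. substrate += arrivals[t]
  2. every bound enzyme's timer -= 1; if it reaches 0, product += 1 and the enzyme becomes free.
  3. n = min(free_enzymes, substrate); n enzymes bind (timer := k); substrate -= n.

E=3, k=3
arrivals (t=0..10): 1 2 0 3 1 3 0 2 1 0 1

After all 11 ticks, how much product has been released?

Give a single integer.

Answer: 9

Derivation:
t=0: arr=1 -> substrate=0 bound=1 product=0
t=1: arr=2 -> substrate=0 bound=3 product=0
t=2: arr=0 -> substrate=0 bound=3 product=0
t=3: arr=3 -> substrate=2 bound=3 product=1
t=4: arr=1 -> substrate=1 bound=3 product=3
t=5: arr=3 -> substrate=4 bound=3 product=3
t=6: arr=0 -> substrate=3 bound=3 product=4
t=7: arr=2 -> substrate=3 bound=3 product=6
t=8: arr=1 -> substrate=4 bound=3 product=6
t=9: arr=0 -> substrate=3 bound=3 product=7
t=10: arr=1 -> substrate=2 bound=3 product=9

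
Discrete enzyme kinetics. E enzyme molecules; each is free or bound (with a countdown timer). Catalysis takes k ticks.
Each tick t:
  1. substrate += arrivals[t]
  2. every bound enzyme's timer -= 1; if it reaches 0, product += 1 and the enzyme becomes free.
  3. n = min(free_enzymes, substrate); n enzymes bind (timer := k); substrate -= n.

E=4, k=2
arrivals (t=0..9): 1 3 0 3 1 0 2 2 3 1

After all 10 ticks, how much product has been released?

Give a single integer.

Answer: 12

Derivation:
t=0: arr=1 -> substrate=0 bound=1 product=0
t=1: arr=3 -> substrate=0 bound=4 product=0
t=2: arr=0 -> substrate=0 bound=3 product=1
t=3: arr=3 -> substrate=0 bound=3 product=4
t=4: arr=1 -> substrate=0 bound=4 product=4
t=5: arr=0 -> substrate=0 bound=1 product=7
t=6: arr=2 -> substrate=0 bound=2 product=8
t=7: arr=2 -> substrate=0 bound=4 product=8
t=8: arr=3 -> substrate=1 bound=4 product=10
t=9: arr=1 -> substrate=0 bound=4 product=12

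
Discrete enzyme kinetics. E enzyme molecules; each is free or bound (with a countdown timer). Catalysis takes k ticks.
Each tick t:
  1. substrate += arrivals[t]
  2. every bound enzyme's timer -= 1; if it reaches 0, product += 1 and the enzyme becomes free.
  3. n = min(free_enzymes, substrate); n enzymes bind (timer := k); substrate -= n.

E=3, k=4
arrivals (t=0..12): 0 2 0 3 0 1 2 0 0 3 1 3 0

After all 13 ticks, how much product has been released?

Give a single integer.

t=0: arr=0 -> substrate=0 bound=0 product=0
t=1: arr=2 -> substrate=0 bound=2 product=0
t=2: arr=0 -> substrate=0 bound=2 product=0
t=3: arr=3 -> substrate=2 bound=3 product=0
t=4: arr=0 -> substrate=2 bound=3 product=0
t=5: arr=1 -> substrate=1 bound=3 product=2
t=6: arr=2 -> substrate=3 bound=3 product=2
t=7: arr=0 -> substrate=2 bound=3 product=3
t=8: arr=0 -> substrate=2 bound=3 product=3
t=9: arr=3 -> substrate=3 bound=3 product=5
t=10: arr=1 -> substrate=4 bound=3 product=5
t=11: arr=3 -> substrate=6 bound=3 product=6
t=12: arr=0 -> substrate=6 bound=3 product=6

Answer: 6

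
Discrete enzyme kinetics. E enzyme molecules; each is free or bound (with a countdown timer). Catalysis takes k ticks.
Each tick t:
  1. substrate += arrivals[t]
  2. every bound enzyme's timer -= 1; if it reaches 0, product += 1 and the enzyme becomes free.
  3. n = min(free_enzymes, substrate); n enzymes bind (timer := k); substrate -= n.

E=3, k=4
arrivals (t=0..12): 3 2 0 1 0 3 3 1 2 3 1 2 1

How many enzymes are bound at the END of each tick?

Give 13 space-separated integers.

Answer: 3 3 3 3 3 3 3 3 3 3 3 3 3

Derivation:
t=0: arr=3 -> substrate=0 bound=3 product=0
t=1: arr=2 -> substrate=2 bound=3 product=0
t=2: arr=0 -> substrate=2 bound=3 product=0
t=3: arr=1 -> substrate=3 bound=3 product=0
t=4: arr=0 -> substrate=0 bound=3 product=3
t=5: arr=3 -> substrate=3 bound=3 product=3
t=6: arr=3 -> substrate=6 bound=3 product=3
t=7: arr=1 -> substrate=7 bound=3 product=3
t=8: arr=2 -> substrate=6 bound=3 product=6
t=9: arr=3 -> substrate=9 bound=3 product=6
t=10: arr=1 -> substrate=10 bound=3 product=6
t=11: arr=2 -> substrate=12 bound=3 product=6
t=12: arr=1 -> substrate=10 bound=3 product=9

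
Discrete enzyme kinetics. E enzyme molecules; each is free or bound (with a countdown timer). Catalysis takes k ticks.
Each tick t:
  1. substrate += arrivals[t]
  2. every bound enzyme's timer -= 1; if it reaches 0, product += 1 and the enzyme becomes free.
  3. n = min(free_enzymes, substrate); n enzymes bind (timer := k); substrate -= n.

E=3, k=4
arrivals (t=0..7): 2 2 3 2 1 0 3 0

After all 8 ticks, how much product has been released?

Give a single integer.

Answer: 3

Derivation:
t=0: arr=2 -> substrate=0 bound=2 product=0
t=1: arr=2 -> substrate=1 bound=3 product=0
t=2: arr=3 -> substrate=4 bound=3 product=0
t=3: arr=2 -> substrate=6 bound=3 product=0
t=4: arr=1 -> substrate=5 bound=3 product=2
t=5: arr=0 -> substrate=4 bound=3 product=3
t=6: arr=3 -> substrate=7 bound=3 product=3
t=7: arr=0 -> substrate=7 bound=3 product=3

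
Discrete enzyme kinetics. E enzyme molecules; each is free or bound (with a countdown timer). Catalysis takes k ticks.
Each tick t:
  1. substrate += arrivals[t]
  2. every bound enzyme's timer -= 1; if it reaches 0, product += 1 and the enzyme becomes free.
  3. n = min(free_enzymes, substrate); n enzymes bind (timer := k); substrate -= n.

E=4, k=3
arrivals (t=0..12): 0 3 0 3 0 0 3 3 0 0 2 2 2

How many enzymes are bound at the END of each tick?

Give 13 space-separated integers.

Answer: 0 3 3 4 3 3 4 4 4 4 4 4 4

Derivation:
t=0: arr=0 -> substrate=0 bound=0 product=0
t=1: arr=3 -> substrate=0 bound=3 product=0
t=2: arr=0 -> substrate=0 bound=3 product=0
t=3: arr=3 -> substrate=2 bound=4 product=0
t=4: arr=0 -> substrate=0 bound=3 product=3
t=5: arr=0 -> substrate=0 bound=3 product=3
t=6: arr=3 -> substrate=1 bound=4 product=4
t=7: arr=3 -> substrate=2 bound=4 product=6
t=8: arr=0 -> substrate=2 bound=4 product=6
t=9: arr=0 -> substrate=0 bound=4 product=8
t=10: arr=2 -> substrate=0 bound=4 product=10
t=11: arr=2 -> substrate=2 bound=4 product=10
t=12: arr=2 -> substrate=2 bound=4 product=12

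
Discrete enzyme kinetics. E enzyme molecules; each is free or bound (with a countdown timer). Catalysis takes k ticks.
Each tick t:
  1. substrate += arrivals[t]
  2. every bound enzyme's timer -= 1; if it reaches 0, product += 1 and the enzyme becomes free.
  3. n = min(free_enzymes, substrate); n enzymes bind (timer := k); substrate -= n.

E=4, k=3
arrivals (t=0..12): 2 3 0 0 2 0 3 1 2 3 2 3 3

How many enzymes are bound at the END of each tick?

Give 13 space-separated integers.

t=0: arr=2 -> substrate=0 bound=2 product=0
t=1: arr=3 -> substrate=1 bound=4 product=0
t=2: arr=0 -> substrate=1 bound=4 product=0
t=3: arr=0 -> substrate=0 bound=3 product=2
t=4: arr=2 -> substrate=0 bound=3 product=4
t=5: arr=0 -> substrate=0 bound=3 product=4
t=6: arr=3 -> substrate=1 bound=4 product=5
t=7: arr=1 -> substrate=0 bound=4 product=7
t=8: arr=2 -> substrate=2 bound=4 product=7
t=9: arr=3 -> substrate=3 bound=4 product=9
t=10: arr=2 -> substrate=3 bound=4 product=11
t=11: arr=3 -> substrate=6 bound=4 product=11
t=12: arr=3 -> substrate=7 bound=4 product=13

Answer: 2 4 4 3 3 3 4 4 4 4 4 4 4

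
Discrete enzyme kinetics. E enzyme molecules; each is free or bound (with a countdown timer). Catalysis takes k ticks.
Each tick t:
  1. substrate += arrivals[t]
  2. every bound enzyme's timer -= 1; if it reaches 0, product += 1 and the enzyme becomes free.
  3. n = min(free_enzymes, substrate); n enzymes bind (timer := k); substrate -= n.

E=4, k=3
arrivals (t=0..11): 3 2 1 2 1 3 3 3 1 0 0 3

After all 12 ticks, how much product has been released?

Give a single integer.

Answer: 12

Derivation:
t=0: arr=3 -> substrate=0 bound=3 product=0
t=1: arr=2 -> substrate=1 bound=4 product=0
t=2: arr=1 -> substrate=2 bound=4 product=0
t=3: arr=2 -> substrate=1 bound=4 product=3
t=4: arr=1 -> substrate=1 bound=4 product=4
t=5: arr=3 -> substrate=4 bound=4 product=4
t=6: arr=3 -> substrate=4 bound=4 product=7
t=7: arr=3 -> substrate=6 bound=4 product=8
t=8: arr=1 -> substrate=7 bound=4 product=8
t=9: arr=0 -> substrate=4 bound=4 product=11
t=10: arr=0 -> substrate=3 bound=4 product=12
t=11: arr=3 -> substrate=6 bound=4 product=12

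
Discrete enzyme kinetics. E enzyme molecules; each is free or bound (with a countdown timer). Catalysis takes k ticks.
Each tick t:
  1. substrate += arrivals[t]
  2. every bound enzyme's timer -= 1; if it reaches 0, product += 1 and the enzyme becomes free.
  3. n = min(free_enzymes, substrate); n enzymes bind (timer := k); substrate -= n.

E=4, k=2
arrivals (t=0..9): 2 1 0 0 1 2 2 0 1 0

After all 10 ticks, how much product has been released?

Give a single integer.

Answer: 8

Derivation:
t=0: arr=2 -> substrate=0 bound=2 product=0
t=1: arr=1 -> substrate=0 bound=3 product=0
t=2: arr=0 -> substrate=0 bound=1 product=2
t=3: arr=0 -> substrate=0 bound=0 product=3
t=4: arr=1 -> substrate=0 bound=1 product=3
t=5: arr=2 -> substrate=0 bound=3 product=3
t=6: arr=2 -> substrate=0 bound=4 product=4
t=7: arr=0 -> substrate=0 bound=2 product=6
t=8: arr=1 -> substrate=0 bound=1 product=8
t=9: arr=0 -> substrate=0 bound=1 product=8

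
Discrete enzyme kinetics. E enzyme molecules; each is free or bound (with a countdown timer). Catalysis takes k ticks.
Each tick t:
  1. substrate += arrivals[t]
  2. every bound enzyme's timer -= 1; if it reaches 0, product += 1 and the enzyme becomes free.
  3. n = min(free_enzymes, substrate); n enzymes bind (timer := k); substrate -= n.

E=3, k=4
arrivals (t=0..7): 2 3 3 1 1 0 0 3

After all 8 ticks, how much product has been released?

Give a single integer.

Answer: 3

Derivation:
t=0: arr=2 -> substrate=0 bound=2 product=0
t=1: arr=3 -> substrate=2 bound=3 product=0
t=2: arr=3 -> substrate=5 bound=3 product=0
t=3: arr=1 -> substrate=6 bound=3 product=0
t=4: arr=1 -> substrate=5 bound=3 product=2
t=5: arr=0 -> substrate=4 bound=3 product=3
t=6: arr=0 -> substrate=4 bound=3 product=3
t=7: arr=3 -> substrate=7 bound=3 product=3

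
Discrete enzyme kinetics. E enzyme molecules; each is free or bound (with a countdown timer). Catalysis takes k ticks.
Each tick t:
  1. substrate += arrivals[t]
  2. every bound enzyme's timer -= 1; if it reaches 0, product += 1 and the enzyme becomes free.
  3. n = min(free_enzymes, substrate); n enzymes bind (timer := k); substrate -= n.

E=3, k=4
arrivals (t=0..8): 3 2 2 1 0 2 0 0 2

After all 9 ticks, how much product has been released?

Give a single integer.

Answer: 6

Derivation:
t=0: arr=3 -> substrate=0 bound=3 product=0
t=1: arr=2 -> substrate=2 bound=3 product=0
t=2: arr=2 -> substrate=4 bound=3 product=0
t=3: arr=1 -> substrate=5 bound=3 product=0
t=4: arr=0 -> substrate=2 bound=3 product=3
t=5: arr=2 -> substrate=4 bound=3 product=3
t=6: arr=0 -> substrate=4 bound=3 product=3
t=7: arr=0 -> substrate=4 bound=3 product=3
t=8: arr=2 -> substrate=3 bound=3 product=6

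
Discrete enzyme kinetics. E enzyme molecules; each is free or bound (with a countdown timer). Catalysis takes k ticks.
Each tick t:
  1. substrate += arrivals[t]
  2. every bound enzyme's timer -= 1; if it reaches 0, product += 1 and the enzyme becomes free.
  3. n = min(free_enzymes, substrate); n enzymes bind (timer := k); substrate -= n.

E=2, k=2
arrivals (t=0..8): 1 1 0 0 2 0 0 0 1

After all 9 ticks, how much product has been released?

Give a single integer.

t=0: arr=1 -> substrate=0 bound=1 product=0
t=1: arr=1 -> substrate=0 bound=2 product=0
t=2: arr=0 -> substrate=0 bound=1 product=1
t=3: arr=0 -> substrate=0 bound=0 product=2
t=4: arr=2 -> substrate=0 bound=2 product=2
t=5: arr=0 -> substrate=0 bound=2 product=2
t=6: arr=0 -> substrate=0 bound=0 product=4
t=7: arr=0 -> substrate=0 bound=0 product=4
t=8: arr=1 -> substrate=0 bound=1 product=4

Answer: 4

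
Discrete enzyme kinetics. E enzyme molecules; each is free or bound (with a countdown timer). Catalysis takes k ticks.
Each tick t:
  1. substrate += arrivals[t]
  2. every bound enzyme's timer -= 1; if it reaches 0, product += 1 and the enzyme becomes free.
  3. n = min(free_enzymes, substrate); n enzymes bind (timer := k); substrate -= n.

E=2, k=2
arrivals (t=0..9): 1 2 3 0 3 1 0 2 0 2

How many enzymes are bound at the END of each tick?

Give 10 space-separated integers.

t=0: arr=1 -> substrate=0 bound=1 product=0
t=1: arr=2 -> substrate=1 bound=2 product=0
t=2: arr=3 -> substrate=3 bound=2 product=1
t=3: arr=0 -> substrate=2 bound=2 product=2
t=4: arr=3 -> substrate=4 bound=2 product=3
t=5: arr=1 -> substrate=4 bound=2 product=4
t=6: arr=0 -> substrate=3 bound=2 product=5
t=7: arr=2 -> substrate=4 bound=2 product=6
t=8: arr=0 -> substrate=3 bound=2 product=7
t=9: arr=2 -> substrate=4 bound=2 product=8

Answer: 1 2 2 2 2 2 2 2 2 2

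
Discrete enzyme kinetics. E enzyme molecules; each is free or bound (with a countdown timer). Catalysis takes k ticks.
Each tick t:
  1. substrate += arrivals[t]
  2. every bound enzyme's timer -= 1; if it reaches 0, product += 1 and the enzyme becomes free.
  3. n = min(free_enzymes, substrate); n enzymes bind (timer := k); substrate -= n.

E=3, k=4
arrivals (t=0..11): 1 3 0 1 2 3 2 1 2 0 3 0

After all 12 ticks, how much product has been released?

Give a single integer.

t=0: arr=1 -> substrate=0 bound=1 product=0
t=1: arr=3 -> substrate=1 bound=3 product=0
t=2: arr=0 -> substrate=1 bound=3 product=0
t=3: arr=1 -> substrate=2 bound=3 product=0
t=4: arr=2 -> substrate=3 bound=3 product=1
t=5: arr=3 -> substrate=4 bound=3 product=3
t=6: arr=2 -> substrate=6 bound=3 product=3
t=7: arr=1 -> substrate=7 bound=3 product=3
t=8: arr=2 -> substrate=8 bound=3 product=4
t=9: arr=0 -> substrate=6 bound=3 product=6
t=10: arr=3 -> substrate=9 bound=3 product=6
t=11: arr=0 -> substrate=9 bound=3 product=6

Answer: 6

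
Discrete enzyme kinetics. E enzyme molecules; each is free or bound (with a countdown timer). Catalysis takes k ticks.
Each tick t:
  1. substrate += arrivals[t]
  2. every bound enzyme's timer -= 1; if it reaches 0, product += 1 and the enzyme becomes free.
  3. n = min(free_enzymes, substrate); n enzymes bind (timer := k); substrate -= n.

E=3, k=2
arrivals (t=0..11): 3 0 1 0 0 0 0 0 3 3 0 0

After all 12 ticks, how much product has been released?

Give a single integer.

t=0: arr=3 -> substrate=0 bound=3 product=0
t=1: arr=0 -> substrate=0 bound=3 product=0
t=2: arr=1 -> substrate=0 bound=1 product=3
t=3: arr=0 -> substrate=0 bound=1 product=3
t=4: arr=0 -> substrate=0 bound=0 product=4
t=5: arr=0 -> substrate=0 bound=0 product=4
t=6: arr=0 -> substrate=0 bound=0 product=4
t=7: arr=0 -> substrate=0 bound=0 product=4
t=8: arr=3 -> substrate=0 bound=3 product=4
t=9: arr=3 -> substrate=3 bound=3 product=4
t=10: arr=0 -> substrate=0 bound=3 product=7
t=11: arr=0 -> substrate=0 bound=3 product=7

Answer: 7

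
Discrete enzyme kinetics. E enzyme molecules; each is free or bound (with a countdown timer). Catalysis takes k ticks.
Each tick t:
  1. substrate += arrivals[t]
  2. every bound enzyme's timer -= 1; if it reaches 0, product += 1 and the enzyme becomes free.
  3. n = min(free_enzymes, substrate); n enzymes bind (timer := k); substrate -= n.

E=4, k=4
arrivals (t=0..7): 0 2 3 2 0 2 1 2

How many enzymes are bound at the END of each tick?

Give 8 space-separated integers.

t=0: arr=0 -> substrate=0 bound=0 product=0
t=1: arr=2 -> substrate=0 bound=2 product=0
t=2: arr=3 -> substrate=1 bound=4 product=0
t=3: arr=2 -> substrate=3 bound=4 product=0
t=4: arr=0 -> substrate=3 bound=4 product=0
t=5: arr=2 -> substrate=3 bound=4 product=2
t=6: arr=1 -> substrate=2 bound=4 product=4
t=7: arr=2 -> substrate=4 bound=4 product=4

Answer: 0 2 4 4 4 4 4 4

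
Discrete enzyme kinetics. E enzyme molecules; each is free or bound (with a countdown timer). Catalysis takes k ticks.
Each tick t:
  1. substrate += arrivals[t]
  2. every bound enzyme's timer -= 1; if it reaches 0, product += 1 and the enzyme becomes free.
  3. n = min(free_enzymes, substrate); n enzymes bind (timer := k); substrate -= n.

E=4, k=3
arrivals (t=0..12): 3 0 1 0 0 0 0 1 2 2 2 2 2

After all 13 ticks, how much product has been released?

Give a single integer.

t=0: arr=3 -> substrate=0 bound=3 product=0
t=1: arr=0 -> substrate=0 bound=3 product=0
t=2: arr=1 -> substrate=0 bound=4 product=0
t=3: arr=0 -> substrate=0 bound=1 product=3
t=4: arr=0 -> substrate=0 bound=1 product=3
t=5: arr=0 -> substrate=0 bound=0 product=4
t=6: arr=0 -> substrate=0 bound=0 product=4
t=7: arr=1 -> substrate=0 bound=1 product=4
t=8: arr=2 -> substrate=0 bound=3 product=4
t=9: arr=2 -> substrate=1 bound=4 product=4
t=10: arr=2 -> substrate=2 bound=4 product=5
t=11: arr=2 -> substrate=2 bound=4 product=7
t=12: arr=2 -> substrate=3 bound=4 product=8

Answer: 8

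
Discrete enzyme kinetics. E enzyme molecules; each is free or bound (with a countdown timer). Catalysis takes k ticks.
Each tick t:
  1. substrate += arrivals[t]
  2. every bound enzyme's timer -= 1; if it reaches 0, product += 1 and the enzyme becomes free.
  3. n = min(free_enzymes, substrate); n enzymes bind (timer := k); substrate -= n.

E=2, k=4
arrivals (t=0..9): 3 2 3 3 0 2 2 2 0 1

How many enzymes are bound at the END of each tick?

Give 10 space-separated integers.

t=0: arr=3 -> substrate=1 bound=2 product=0
t=1: arr=2 -> substrate=3 bound=2 product=0
t=2: arr=3 -> substrate=6 bound=2 product=0
t=3: arr=3 -> substrate=9 bound=2 product=0
t=4: arr=0 -> substrate=7 bound=2 product=2
t=5: arr=2 -> substrate=9 bound=2 product=2
t=6: arr=2 -> substrate=11 bound=2 product=2
t=7: arr=2 -> substrate=13 bound=2 product=2
t=8: arr=0 -> substrate=11 bound=2 product=4
t=9: arr=1 -> substrate=12 bound=2 product=4

Answer: 2 2 2 2 2 2 2 2 2 2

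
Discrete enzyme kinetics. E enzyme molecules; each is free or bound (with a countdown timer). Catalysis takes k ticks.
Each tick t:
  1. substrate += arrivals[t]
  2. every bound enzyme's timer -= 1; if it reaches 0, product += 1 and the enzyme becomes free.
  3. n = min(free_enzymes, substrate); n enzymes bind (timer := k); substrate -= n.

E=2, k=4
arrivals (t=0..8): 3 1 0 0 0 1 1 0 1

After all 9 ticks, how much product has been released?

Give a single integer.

Answer: 4

Derivation:
t=0: arr=3 -> substrate=1 bound=2 product=0
t=1: arr=1 -> substrate=2 bound=2 product=0
t=2: arr=0 -> substrate=2 bound=2 product=0
t=3: arr=0 -> substrate=2 bound=2 product=0
t=4: arr=0 -> substrate=0 bound=2 product=2
t=5: arr=1 -> substrate=1 bound=2 product=2
t=6: arr=1 -> substrate=2 bound=2 product=2
t=7: arr=0 -> substrate=2 bound=2 product=2
t=8: arr=1 -> substrate=1 bound=2 product=4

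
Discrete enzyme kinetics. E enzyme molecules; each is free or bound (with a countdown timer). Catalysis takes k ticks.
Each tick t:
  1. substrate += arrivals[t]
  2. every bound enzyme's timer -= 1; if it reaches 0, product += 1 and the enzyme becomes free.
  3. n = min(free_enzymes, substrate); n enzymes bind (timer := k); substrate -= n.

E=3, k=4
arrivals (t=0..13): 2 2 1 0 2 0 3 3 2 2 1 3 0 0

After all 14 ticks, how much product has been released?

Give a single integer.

t=0: arr=2 -> substrate=0 bound=2 product=0
t=1: arr=2 -> substrate=1 bound=3 product=0
t=2: arr=1 -> substrate=2 bound=3 product=0
t=3: arr=0 -> substrate=2 bound=3 product=0
t=4: arr=2 -> substrate=2 bound=3 product=2
t=5: arr=0 -> substrate=1 bound=3 product=3
t=6: arr=3 -> substrate=4 bound=3 product=3
t=7: arr=3 -> substrate=7 bound=3 product=3
t=8: arr=2 -> substrate=7 bound=3 product=5
t=9: arr=2 -> substrate=8 bound=3 product=6
t=10: arr=1 -> substrate=9 bound=3 product=6
t=11: arr=3 -> substrate=12 bound=3 product=6
t=12: arr=0 -> substrate=10 bound=3 product=8
t=13: arr=0 -> substrate=9 bound=3 product=9

Answer: 9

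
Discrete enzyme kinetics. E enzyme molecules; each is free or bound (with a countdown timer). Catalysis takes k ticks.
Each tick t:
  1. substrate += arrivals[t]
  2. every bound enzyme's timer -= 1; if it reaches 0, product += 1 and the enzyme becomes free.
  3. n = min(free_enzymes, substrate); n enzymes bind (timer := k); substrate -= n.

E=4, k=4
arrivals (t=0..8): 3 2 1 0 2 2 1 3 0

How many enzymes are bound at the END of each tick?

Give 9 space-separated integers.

Answer: 3 4 4 4 4 4 4 4 4

Derivation:
t=0: arr=3 -> substrate=0 bound=3 product=0
t=1: arr=2 -> substrate=1 bound=4 product=0
t=2: arr=1 -> substrate=2 bound=4 product=0
t=3: arr=0 -> substrate=2 bound=4 product=0
t=4: arr=2 -> substrate=1 bound=4 product=3
t=5: arr=2 -> substrate=2 bound=4 product=4
t=6: arr=1 -> substrate=3 bound=4 product=4
t=7: arr=3 -> substrate=6 bound=4 product=4
t=8: arr=0 -> substrate=3 bound=4 product=7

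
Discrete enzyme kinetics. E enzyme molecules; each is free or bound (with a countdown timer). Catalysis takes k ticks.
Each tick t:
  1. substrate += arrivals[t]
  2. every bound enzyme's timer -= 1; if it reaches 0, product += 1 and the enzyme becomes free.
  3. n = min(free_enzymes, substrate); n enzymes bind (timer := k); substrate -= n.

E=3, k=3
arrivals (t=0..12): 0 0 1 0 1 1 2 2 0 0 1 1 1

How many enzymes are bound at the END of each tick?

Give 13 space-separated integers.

Answer: 0 0 1 1 2 2 3 3 3 3 3 3 3

Derivation:
t=0: arr=0 -> substrate=0 bound=0 product=0
t=1: arr=0 -> substrate=0 bound=0 product=0
t=2: arr=1 -> substrate=0 bound=1 product=0
t=3: arr=0 -> substrate=0 bound=1 product=0
t=4: arr=1 -> substrate=0 bound=2 product=0
t=5: arr=1 -> substrate=0 bound=2 product=1
t=6: arr=2 -> substrate=1 bound=3 product=1
t=7: arr=2 -> substrate=2 bound=3 product=2
t=8: arr=0 -> substrate=1 bound=3 product=3
t=9: arr=0 -> substrate=0 bound=3 product=4
t=10: arr=1 -> substrate=0 bound=3 product=5
t=11: arr=1 -> substrate=0 bound=3 product=6
t=12: arr=1 -> substrate=0 bound=3 product=7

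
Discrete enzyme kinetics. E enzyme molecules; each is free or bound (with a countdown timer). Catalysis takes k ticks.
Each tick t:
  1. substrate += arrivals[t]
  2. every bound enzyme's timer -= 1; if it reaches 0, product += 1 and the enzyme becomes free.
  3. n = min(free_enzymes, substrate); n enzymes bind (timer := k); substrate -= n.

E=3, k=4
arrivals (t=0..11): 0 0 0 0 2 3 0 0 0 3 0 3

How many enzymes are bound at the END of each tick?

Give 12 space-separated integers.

Answer: 0 0 0 0 2 3 3 3 3 3 3 3

Derivation:
t=0: arr=0 -> substrate=0 bound=0 product=0
t=1: arr=0 -> substrate=0 bound=0 product=0
t=2: arr=0 -> substrate=0 bound=0 product=0
t=3: arr=0 -> substrate=0 bound=0 product=0
t=4: arr=2 -> substrate=0 bound=2 product=0
t=5: arr=3 -> substrate=2 bound=3 product=0
t=6: arr=0 -> substrate=2 bound=3 product=0
t=7: arr=0 -> substrate=2 bound=3 product=0
t=8: arr=0 -> substrate=0 bound=3 product=2
t=9: arr=3 -> substrate=2 bound=3 product=3
t=10: arr=0 -> substrate=2 bound=3 product=3
t=11: arr=3 -> substrate=5 bound=3 product=3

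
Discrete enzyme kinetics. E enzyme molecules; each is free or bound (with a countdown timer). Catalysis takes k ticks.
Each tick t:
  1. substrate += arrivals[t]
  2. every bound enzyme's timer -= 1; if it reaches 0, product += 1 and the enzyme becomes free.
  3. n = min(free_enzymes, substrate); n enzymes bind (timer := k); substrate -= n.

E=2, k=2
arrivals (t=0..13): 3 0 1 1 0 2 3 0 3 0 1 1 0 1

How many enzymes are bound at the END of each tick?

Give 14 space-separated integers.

Answer: 2 2 2 2 1 2 2 2 2 2 2 2 2 2

Derivation:
t=0: arr=3 -> substrate=1 bound=2 product=0
t=1: arr=0 -> substrate=1 bound=2 product=0
t=2: arr=1 -> substrate=0 bound=2 product=2
t=3: arr=1 -> substrate=1 bound=2 product=2
t=4: arr=0 -> substrate=0 bound=1 product=4
t=5: arr=2 -> substrate=1 bound=2 product=4
t=6: arr=3 -> substrate=3 bound=2 product=5
t=7: arr=0 -> substrate=2 bound=2 product=6
t=8: arr=3 -> substrate=4 bound=2 product=7
t=9: arr=0 -> substrate=3 bound=2 product=8
t=10: arr=1 -> substrate=3 bound=2 product=9
t=11: arr=1 -> substrate=3 bound=2 product=10
t=12: arr=0 -> substrate=2 bound=2 product=11
t=13: arr=1 -> substrate=2 bound=2 product=12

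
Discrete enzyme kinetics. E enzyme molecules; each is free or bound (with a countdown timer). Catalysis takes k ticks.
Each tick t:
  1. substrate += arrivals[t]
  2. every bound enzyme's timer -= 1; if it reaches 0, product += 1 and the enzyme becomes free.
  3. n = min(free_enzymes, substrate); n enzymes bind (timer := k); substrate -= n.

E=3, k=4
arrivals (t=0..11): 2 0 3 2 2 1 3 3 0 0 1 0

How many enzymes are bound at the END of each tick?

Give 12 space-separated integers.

Answer: 2 2 3 3 3 3 3 3 3 3 3 3

Derivation:
t=0: arr=2 -> substrate=0 bound=2 product=0
t=1: arr=0 -> substrate=0 bound=2 product=0
t=2: arr=3 -> substrate=2 bound=3 product=0
t=3: arr=2 -> substrate=4 bound=3 product=0
t=4: arr=2 -> substrate=4 bound=3 product=2
t=5: arr=1 -> substrate=5 bound=3 product=2
t=6: arr=3 -> substrate=7 bound=3 product=3
t=7: arr=3 -> substrate=10 bound=3 product=3
t=8: arr=0 -> substrate=8 bound=3 product=5
t=9: arr=0 -> substrate=8 bound=3 product=5
t=10: arr=1 -> substrate=8 bound=3 product=6
t=11: arr=0 -> substrate=8 bound=3 product=6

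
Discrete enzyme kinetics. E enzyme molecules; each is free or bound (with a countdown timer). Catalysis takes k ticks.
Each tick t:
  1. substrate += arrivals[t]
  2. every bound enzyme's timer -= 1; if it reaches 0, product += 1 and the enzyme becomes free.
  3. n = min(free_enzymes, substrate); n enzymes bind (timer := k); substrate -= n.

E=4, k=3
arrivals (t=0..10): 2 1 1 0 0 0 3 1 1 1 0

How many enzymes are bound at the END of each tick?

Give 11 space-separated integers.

Answer: 2 3 4 2 1 0 3 4 4 3 2

Derivation:
t=0: arr=2 -> substrate=0 bound=2 product=0
t=1: arr=1 -> substrate=0 bound=3 product=0
t=2: arr=1 -> substrate=0 bound=4 product=0
t=3: arr=0 -> substrate=0 bound=2 product=2
t=4: arr=0 -> substrate=0 bound=1 product=3
t=5: arr=0 -> substrate=0 bound=0 product=4
t=6: arr=3 -> substrate=0 bound=3 product=4
t=7: arr=1 -> substrate=0 bound=4 product=4
t=8: arr=1 -> substrate=1 bound=4 product=4
t=9: arr=1 -> substrate=0 bound=3 product=7
t=10: arr=0 -> substrate=0 bound=2 product=8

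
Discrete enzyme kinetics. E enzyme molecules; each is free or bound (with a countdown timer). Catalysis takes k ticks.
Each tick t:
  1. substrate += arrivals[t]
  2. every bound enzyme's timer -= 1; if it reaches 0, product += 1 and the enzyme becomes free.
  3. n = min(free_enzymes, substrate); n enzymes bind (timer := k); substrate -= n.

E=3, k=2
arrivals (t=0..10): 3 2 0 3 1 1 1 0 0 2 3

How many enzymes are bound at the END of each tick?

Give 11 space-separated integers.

Answer: 3 3 2 3 3 3 3 2 0 2 3

Derivation:
t=0: arr=3 -> substrate=0 bound=3 product=0
t=1: arr=2 -> substrate=2 bound=3 product=0
t=2: arr=0 -> substrate=0 bound=2 product=3
t=3: arr=3 -> substrate=2 bound=3 product=3
t=4: arr=1 -> substrate=1 bound=3 product=5
t=5: arr=1 -> substrate=1 bound=3 product=6
t=6: arr=1 -> substrate=0 bound=3 product=8
t=7: arr=0 -> substrate=0 bound=2 product=9
t=8: arr=0 -> substrate=0 bound=0 product=11
t=9: arr=2 -> substrate=0 bound=2 product=11
t=10: arr=3 -> substrate=2 bound=3 product=11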